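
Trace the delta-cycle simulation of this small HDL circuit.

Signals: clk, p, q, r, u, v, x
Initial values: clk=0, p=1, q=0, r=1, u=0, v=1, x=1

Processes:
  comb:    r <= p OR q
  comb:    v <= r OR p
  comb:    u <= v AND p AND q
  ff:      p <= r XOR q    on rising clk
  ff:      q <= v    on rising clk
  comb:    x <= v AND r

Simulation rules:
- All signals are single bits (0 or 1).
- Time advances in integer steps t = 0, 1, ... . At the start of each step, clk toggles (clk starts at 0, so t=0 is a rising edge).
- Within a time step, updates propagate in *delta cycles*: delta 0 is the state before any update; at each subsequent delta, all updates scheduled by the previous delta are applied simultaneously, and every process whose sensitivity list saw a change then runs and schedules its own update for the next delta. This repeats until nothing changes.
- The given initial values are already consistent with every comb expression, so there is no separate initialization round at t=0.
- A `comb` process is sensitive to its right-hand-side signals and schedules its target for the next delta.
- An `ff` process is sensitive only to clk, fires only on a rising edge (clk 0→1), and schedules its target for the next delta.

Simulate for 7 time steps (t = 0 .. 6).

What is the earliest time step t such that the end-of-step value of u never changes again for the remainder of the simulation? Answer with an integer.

[bits: v,p,u,r,clk,q,x]
t=0: Δ0=1101001 Δ1=1101101 Δ2=1101111 Δ3=1111111 | 3Δ
t=1: Δ0=1111111 Δ1=1111011 | 1Δ
t=2: Δ0=1111011 Δ1=1111111 Δ2=1011111 Δ3=1001111 | 3Δ
t=3: Δ0=1001111 Δ1=1001011 | 1Δ
t=4: Δ0=1001011 Δ1=1001111 | 1Δ
t=5: Δ0=1001111 Δ1=1001011 | 1Δ
t=6: Δ0=1001011 Δ1=1001111 | 1Δ

2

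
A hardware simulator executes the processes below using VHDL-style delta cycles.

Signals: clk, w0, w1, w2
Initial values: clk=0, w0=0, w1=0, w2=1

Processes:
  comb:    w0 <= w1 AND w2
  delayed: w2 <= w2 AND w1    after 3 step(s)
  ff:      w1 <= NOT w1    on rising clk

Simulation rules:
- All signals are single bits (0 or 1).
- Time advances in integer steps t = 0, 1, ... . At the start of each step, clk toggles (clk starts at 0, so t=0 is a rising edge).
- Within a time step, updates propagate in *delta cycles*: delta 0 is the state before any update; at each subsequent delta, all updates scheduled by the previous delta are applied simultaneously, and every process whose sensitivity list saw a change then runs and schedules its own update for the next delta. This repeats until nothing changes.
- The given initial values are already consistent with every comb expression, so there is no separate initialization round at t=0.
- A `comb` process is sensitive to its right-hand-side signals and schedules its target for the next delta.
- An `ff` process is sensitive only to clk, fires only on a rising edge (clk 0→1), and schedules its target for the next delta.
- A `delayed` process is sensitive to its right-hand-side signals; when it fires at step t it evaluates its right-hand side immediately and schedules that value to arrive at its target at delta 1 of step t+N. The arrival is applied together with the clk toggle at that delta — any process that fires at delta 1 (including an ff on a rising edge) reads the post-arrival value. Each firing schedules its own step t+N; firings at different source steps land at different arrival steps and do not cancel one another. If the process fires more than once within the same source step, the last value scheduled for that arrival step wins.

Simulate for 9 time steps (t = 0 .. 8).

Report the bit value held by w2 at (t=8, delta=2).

[bits: w0,clk,w1,w2]
t=0: Δ0=0001 Δ1=0101 Δ2=0111 Δ3=1111 | 3Δ
t=1: Δ0=1111 Δ1=1011 | 1Δ
t=2: Δ0=1011 Δ1=1111 Δ2=1101 Δ3=0101 | 3Δ
t=3: Δ0=0101 Δ1=0001 | 1Δ
t=4: Δ0=0001 Δ1=0101 Δ2=0111 Δ3=1111 | 3Δ
t=5: Δ0=1111 Δ1=1010 Δ2=0010 | 2Δ
t=6: Δ0=0010 Δ1=0110 Δ2=0100 | 2Δ
t=7: Δ0=0100 Δ1=0001 | 1Δ
t=8: Δ0=0001 Δ1=0100 Δ2=0110 | 2Δ

0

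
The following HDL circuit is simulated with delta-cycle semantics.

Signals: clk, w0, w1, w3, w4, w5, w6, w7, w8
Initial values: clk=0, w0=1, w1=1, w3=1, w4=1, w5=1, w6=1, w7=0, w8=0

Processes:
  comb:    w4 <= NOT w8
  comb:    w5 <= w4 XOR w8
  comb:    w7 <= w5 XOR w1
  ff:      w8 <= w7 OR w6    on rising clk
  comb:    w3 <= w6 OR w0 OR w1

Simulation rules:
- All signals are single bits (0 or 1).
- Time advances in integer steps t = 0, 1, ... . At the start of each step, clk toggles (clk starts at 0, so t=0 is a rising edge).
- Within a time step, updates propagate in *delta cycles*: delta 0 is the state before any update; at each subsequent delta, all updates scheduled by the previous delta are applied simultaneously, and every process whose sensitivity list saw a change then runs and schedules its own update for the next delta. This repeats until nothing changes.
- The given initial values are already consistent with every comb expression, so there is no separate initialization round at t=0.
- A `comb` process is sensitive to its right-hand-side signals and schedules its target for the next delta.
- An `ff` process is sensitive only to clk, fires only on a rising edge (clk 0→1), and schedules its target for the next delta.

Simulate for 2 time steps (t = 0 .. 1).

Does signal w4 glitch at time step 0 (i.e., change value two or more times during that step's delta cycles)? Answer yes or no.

t=0 Δ0: w8=0 clk=0 w0=1 w1=1 w6=1 w3=1 w5=1 w7=0 w4=1
  Δ1: clk:0→1
  Δ2: w8:0→1
  Δ3: w5:1→0, w4:1→0
  Δ4: w5:0→1, w7:0→1
  Δ5: w7:1→0
  (5Δ to stable)
t=1 Δ0: w8=1 clk=1 w0=1 w1=1 w6=1 w3=1 w5=1 w7=0 w4=0
  Δ1: clk:1→0
  (1Δ to stable)

no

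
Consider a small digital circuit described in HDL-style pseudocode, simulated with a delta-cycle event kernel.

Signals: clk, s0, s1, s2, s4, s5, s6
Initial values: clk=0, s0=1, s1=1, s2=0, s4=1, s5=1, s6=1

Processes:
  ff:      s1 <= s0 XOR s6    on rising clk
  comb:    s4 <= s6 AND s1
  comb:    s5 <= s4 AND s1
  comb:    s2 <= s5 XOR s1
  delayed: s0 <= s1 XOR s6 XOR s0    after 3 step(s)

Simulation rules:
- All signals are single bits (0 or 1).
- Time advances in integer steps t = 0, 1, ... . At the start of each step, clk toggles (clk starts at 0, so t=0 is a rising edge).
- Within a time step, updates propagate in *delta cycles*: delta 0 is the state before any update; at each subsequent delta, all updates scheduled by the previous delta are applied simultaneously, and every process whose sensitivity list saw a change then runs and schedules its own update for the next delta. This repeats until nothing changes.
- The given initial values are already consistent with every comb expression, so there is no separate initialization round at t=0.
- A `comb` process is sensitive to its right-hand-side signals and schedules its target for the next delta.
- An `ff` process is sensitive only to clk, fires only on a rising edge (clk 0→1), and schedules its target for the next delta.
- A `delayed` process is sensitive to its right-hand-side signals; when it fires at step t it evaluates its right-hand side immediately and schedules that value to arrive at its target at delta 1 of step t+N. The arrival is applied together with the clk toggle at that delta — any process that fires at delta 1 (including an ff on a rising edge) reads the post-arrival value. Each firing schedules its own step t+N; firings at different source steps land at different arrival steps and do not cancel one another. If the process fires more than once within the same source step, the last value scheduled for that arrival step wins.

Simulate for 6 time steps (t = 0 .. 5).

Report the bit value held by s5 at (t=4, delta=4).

1

[bits: s5,s1,s6,s0,s2,clk,s4]
t=0: Δ0=1111001 Δ1=1111011 Δ2=1011011 Δ3=0011110 Δ4=0011010 | 4Δ
t=1: Δ0=0011010 Δ1=0011000 | 1Δ
t=2: Δ0=0011000 Δ1=0011010 | 1Δ
t=3: Δ0=0011010 Δ1=0010000 | 1Δ
t=4: Δ0=0010000 Δ1=0010010 Δ2=0110010 Δ3=0110111 Δ4=1110111 Δ5=1110011 | 5Δ
t=5: Δ0=1110011 Δ1=1110001 | 1Δ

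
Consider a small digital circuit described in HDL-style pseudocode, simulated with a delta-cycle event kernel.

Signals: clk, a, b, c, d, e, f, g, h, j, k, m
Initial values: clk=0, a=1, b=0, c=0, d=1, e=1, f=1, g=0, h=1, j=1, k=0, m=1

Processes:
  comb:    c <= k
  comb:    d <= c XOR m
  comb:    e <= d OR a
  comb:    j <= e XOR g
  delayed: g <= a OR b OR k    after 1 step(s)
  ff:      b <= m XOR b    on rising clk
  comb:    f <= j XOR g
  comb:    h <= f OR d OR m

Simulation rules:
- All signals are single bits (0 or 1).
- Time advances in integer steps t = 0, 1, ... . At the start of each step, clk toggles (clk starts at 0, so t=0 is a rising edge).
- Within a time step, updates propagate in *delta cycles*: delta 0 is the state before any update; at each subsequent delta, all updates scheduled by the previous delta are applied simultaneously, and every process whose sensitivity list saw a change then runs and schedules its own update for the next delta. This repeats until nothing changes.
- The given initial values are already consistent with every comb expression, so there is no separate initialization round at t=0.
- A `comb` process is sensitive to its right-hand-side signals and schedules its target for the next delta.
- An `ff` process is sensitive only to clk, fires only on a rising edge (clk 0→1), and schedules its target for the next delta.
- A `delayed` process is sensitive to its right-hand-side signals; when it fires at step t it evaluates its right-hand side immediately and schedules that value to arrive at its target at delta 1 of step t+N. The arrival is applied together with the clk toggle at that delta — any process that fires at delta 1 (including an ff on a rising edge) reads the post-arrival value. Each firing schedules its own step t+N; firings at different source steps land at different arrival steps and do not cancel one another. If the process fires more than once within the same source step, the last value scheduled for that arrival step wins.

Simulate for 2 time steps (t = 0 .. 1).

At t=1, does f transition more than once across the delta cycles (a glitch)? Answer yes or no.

yes

t=0 Δ0: b=0 j=1 h=1 clk=0 m=1 d=1 k=0 c=0 a=1 e=1 f=1 g=0
  Δ1: clk:0→1
  Δ2: b:0→1
  (2Δ to stable)
t=1 Δ0: b=1 j=1 h=1 clk=1 m=1 d=1 k=0 c=0 a=1 e=1 f=1 g=0
  Δ1: clk:1→0, g:0→1
  Δ2: j:1→0, f:1→0
  Δ3: f:0→1
  (3Δ to stable)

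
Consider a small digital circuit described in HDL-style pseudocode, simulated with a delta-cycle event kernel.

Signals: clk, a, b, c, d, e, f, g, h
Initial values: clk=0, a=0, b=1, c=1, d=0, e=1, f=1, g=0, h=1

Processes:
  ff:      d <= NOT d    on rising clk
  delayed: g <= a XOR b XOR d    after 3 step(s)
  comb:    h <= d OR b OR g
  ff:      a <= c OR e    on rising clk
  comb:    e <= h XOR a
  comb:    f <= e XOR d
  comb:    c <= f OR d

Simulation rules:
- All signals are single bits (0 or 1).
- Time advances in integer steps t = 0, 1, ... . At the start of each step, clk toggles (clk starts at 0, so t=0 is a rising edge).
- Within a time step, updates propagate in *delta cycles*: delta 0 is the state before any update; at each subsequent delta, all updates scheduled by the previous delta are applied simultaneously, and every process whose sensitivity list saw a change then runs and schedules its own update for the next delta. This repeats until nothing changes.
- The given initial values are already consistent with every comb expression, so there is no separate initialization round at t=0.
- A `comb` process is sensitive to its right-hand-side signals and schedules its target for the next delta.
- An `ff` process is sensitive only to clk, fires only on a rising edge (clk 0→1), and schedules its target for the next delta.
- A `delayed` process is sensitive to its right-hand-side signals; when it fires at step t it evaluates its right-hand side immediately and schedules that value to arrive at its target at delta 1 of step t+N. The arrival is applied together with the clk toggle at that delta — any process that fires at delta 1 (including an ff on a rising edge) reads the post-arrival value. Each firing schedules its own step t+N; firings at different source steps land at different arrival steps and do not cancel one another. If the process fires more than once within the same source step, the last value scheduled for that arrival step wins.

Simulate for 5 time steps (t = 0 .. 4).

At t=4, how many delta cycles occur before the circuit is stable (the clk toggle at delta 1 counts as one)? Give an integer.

4

[bits: c,h,e,d,g,b,clk,f,a]
t=0: Δ0=111001010 Δ1=111001110 Δ2=111101111 Δ3=110101101 Δ4=110101111 | 4Δ
t=1: Δ0=110101111 Δ1=110101011 | 1Δ
t=2: Δ0=110101011 Δ1=110101111 Δ2=110001111 Δ3=110001101 Δ4=010001101 | 4Δ
t=3: Δ0=010001101 Δ1=010011001 | 1Δ
t=4: Δ0=010011001 Δ1=010011101 Δ2=010111100 Δ3=111111110 Δ4=111111100 | 4Δ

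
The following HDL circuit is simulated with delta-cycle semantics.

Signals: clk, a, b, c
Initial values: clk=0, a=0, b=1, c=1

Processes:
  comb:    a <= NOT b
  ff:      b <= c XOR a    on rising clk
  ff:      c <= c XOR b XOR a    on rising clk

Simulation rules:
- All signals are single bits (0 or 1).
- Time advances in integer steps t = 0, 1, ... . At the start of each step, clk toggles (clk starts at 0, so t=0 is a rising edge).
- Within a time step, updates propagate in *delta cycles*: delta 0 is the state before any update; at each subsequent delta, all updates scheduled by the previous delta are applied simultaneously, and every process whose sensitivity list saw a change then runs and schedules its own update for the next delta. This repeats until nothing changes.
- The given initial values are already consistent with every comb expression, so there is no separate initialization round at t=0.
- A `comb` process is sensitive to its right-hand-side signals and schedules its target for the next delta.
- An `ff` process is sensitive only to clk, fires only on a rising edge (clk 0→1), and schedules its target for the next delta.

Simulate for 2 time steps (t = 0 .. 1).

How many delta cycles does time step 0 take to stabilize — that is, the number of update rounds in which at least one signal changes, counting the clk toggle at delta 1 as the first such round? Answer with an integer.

2

t0.Δ0 b=1 a=0 c=1 clk=0
t0.Δ1 b=1 a=0 c=1 clk=1
t0.Δ2 b=1 a=0 c=0 clk=1
t1.Δ0 b=1 a=0 c=0 clk=1
t1.Δ1 b=1 a=0 c=0 clk=0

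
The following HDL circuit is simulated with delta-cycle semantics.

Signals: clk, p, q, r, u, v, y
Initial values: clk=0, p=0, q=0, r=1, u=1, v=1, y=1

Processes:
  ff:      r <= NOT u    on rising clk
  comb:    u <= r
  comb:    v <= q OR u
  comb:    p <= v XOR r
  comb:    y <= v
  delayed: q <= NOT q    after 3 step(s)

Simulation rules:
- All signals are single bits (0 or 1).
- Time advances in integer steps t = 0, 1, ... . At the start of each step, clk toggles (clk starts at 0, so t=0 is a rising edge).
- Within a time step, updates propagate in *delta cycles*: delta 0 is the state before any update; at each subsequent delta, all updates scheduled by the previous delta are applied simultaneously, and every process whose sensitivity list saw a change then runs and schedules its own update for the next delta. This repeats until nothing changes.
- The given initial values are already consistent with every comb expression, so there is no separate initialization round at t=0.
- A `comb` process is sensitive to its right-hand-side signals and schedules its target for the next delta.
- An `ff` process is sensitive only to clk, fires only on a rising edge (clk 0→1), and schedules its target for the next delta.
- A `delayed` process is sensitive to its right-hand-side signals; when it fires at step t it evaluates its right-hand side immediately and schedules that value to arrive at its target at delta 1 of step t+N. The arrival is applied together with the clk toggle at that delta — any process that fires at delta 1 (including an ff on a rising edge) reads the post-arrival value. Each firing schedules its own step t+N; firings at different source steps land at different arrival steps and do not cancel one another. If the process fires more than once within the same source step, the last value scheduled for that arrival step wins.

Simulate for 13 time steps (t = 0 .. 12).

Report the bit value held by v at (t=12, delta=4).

t=0 Δ0: u=1 q=0 p=0 y=1 r=1 v=1 clk=0
  Δ1: clk:0→1
  Δ2: r:1→0
  Δ3: u:1→0, p:0→1
  Δ4: v:1→0
  Δ5: p:1→0, y:1→0
  (5Δ to stable)
t=1 Δ0: u=0 q=0 p=0 y=0 r=0 v=0 clk=1
  Δ1: clk:1→0
  (1Δ to stable)
t=2 Δ0: u=0 q=0 p=0 y=0 r=0 v=0 clk=0
  Δ1: clk:0→1
  Δ2: r:0→1
  Δ3: u:0→1, p:0→1
  Δ4: v:0→1
  Δ5: p:1→0, y:0→1
  (5Δ to stable)
t=3 Δ0: u=1 q=0 p=0 y=1 r=1 v=1 clk=1
  Δ1: clk:1→0
  (1Δ to stable)
t=4 Δ0: u=1 q=0 p=0 y=1 r=1 v=1 clk=0
  Δ1: clk:0→1
  Δ2: r:1→0
  Δ3: u:1→0, p:0→1
  Δ4: v:1→0
  Δ5: p:1→0, y:1→0
  (5Δ to stable)
t=5 Δ0: u=0 q=0 p=0 y=0 r=0 v=0 clk=1
  Δ1: clk:1→0
  (1Δ to stable)
t=6 Δ0: u=0 q=0 p=0 y=0 r=0 v=0 clk=0
  Δ1: clk:0→1
  Δ2: r:0→1
  Δ3: u:0→1, p:0→1
  Δ4: v:0→1
  Δ5: p:1→0, y:0→1
  (5Δ to stable)
t=7 Δ0: u=1 q=0 p=0 y=1 r=1 v=1 clk=1
  Δ1: clk:1→0
  (1Δ to stable)
t=8 Δ0: u=1 q=0 p=0 y=1 r=1 v=1 clk=0
  Δ1: clk:0→1
  Δ2: r:1→0
  Δ3: u:1→0, p:0→1
  Δ4: v:1→0
  Δ5: p:1→0, y:1→0
  (5Δ to stable)
t=9 Δ0: u=0 q=0 p=0 y=0 r=0 v=0 clk=1
  Δ1: clk:1→0
  (1Δ to stable)
t=10 Δ0: u=0 q=0 p=0 y=0 r=0 v=0 clk=0
  Δ1: clk:0→1
  Δ2: r:0→1
  Δ3: u:0→1, p:0→1
  Δ4: v:0→1
  Δ5: p:1→0, y:0→1
  (5Δ to stable)
t=11 Δ0: u=1 q=0 p=0 y=1 r=1 v=1 clk=1
  Δ1: clk:1→0
  (1Δ to stable)
t=12 Δ0: u=1 q=0 p=0 y=1 r=1 v=1 clk=0
  Δ1: clk:0→1
  Δ2: r:1→0
  Δ3: u:1→0, p:0→1
  Δ4: v:1→0
  Δ5: p:1→0, y:1→0
  (5Δ to stable)

0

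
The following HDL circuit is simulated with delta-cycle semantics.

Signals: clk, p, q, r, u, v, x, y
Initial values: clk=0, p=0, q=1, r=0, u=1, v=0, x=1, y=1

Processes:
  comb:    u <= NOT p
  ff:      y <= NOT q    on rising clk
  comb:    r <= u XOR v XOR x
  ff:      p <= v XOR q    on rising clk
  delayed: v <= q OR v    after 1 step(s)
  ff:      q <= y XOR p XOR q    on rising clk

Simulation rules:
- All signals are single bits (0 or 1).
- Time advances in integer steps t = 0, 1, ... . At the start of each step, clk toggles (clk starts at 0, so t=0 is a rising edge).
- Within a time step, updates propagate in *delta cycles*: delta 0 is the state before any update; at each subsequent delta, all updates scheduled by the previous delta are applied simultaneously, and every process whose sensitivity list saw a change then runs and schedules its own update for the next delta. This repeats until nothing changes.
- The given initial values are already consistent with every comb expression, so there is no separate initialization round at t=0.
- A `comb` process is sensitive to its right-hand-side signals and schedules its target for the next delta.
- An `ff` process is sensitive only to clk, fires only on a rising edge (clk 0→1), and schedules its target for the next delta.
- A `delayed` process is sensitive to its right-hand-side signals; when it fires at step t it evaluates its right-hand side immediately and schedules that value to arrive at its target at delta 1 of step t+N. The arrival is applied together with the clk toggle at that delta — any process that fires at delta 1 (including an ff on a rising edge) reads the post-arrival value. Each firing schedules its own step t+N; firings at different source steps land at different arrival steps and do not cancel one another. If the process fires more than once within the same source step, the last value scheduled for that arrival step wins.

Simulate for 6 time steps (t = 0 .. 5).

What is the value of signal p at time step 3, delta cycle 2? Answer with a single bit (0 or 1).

[bits: u,x,r,v,y,q,p,clk]
t=0: Δ0=11001100 Δ1=11001101 Δ2=11000011 Δ3=01000011 Δ4=01100011 | 4Δ
t=1: Δ0=01100011 Δ1=01100010 | 1Δ
t=2: Δ0=01100010 Δ1=01100011 Δ2=01101101 Δ3=11101101 Δ4=11001101 | 4Δ
t=3: Δ0=11001101 Δ1=11011100 Δ2=11111100 | 2Δ
t=4: Δ0=11111100 Δ1=11111101 Δ2=11110001 | 2Δ
t=5: Δ0=11110001 Δ1=11110000 | 1Δ

0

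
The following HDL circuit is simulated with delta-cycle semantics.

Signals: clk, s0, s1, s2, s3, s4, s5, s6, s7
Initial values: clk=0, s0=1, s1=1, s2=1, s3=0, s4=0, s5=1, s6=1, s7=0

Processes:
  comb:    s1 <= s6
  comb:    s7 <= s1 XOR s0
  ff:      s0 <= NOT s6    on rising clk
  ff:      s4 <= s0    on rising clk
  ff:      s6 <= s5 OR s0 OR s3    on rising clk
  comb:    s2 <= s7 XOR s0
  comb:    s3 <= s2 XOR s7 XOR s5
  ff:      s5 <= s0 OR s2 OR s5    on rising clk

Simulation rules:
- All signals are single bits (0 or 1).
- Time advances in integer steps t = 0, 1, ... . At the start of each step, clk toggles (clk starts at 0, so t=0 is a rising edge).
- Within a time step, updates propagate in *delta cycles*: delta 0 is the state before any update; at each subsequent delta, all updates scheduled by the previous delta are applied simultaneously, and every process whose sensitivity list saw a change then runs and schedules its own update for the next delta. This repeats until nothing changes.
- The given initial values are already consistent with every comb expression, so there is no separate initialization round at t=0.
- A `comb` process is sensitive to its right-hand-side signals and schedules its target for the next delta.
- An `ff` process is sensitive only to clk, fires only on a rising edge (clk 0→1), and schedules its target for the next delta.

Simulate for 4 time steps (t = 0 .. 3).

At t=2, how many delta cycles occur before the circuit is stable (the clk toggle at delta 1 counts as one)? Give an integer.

t0.Δ0 s7=0 s4=0 s3=0 s5=1 s1=1 clk=0 s6=1 s0=1 s2=1
t0.Δ1 s7=0 s4=0 s3=0 s5=1 s1=1 clk=1 s6=1 s0=1 s2=1
t0.Δ2 s7=0 s4=1 s3=0 s5=1 s1=1 clk=1 s6=1 s0=0 s2=1
t0.Δ3 s7=1 s4=1 s3=0 s5=1 s1=1 clk=1 s6=1 s0=0 s2=0
t0.Δ4 s7=1 s4=1 s3=0 s5=1 s1=1 clk=1 s6=1 s0=0 s2=1
t0.Δ5 s7=1 s4=1 s3=1 s5=1 s1=1 clk=1 s6=1 s0=0 s2=1
t1.Δ0 s7=1 s4=1 s3=1 s5=1 s1=1 clk=1 s6=1 s0=0 s2=1
t1.Δ1 s7=1 s4=1 s3=1 s5=1 s1=1 clk=0 s6=1 s0=0 s2=1
t2.Δ0 s7=1 s4=1 s3=1 s5=1 s1=1 clk=0 s6=1 s0=0 s2=1
t2.Δ1 s7=1 s4=1 s3=1 s5=1 s1=1 clk=1 s6=1 s0=0 s2=1
t2.Δ2 s7=1 s4=0 s3=1 s5=1 s1=1 clk=1 s6=1 s0=0 s2=1
t3.Δ0 s7=1 s4=0 s3=1 s5=1 s1=1 clk=1 s6=1 s0=0 s2=1
t3.Δ1 s7=1 s4=0 s3=1 s5=1 s1=1 clk=0 s6=1 s0=0 s2=1

2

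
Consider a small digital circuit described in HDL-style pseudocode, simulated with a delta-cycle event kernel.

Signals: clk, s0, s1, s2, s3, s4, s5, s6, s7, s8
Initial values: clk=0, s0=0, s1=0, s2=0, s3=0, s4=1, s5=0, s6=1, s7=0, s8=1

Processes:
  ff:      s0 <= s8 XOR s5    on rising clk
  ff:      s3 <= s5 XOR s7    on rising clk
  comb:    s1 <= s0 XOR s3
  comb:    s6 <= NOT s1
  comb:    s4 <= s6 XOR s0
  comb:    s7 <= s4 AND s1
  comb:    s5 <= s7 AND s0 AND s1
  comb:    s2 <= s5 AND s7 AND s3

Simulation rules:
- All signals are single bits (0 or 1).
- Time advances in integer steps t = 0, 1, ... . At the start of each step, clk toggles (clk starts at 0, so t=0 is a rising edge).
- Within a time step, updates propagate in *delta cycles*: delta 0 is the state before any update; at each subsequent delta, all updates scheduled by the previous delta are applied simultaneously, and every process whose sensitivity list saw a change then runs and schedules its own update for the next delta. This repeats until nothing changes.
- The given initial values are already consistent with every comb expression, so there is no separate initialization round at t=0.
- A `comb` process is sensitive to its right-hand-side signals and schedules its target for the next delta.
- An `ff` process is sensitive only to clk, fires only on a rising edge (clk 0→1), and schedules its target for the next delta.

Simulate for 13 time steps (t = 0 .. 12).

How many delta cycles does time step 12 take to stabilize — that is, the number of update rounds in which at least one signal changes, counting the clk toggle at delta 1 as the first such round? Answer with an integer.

t=0 Δ0: s4=1 s3=0 s0=0 s6=1 s1=0 clk=0 s7=0 s2=0 s5=0 s8=1
  Δ1: clk:0→1
  Δ2: s0:0→1
  Δ3: s4:1→0, s1:0→1
  Δ4: s6:1→0
  Δ5: s4:0→1
  Δ6: s7:0→1
  Δ7: s5:0→1
  (7Δ to stable)
t=1 Δ0: s4=1 s3=0 s0=1 s6=0 s1=1 clk=1 s7=1 s2=0 s5=1 s8=1
  Δ1: clk:1→0
  (1Δ to stable)
t=2 Δ0: s4=1 s3=0 s0=1 s6=0 s1=1 clk=0 s7=1 s2=0 s5=1 s8=1
  Δ1: clk:0→1
  Δ2: s0:1→0
  Δ3: s4:1→0, s1:1→0, s5:1→0
  Δ4: s6:0→1, s7:1→0
  Δ5: s4:0→1
  (5Δ to stable)
t=3 Δ0: s4=1 s3=0 s0=0 s6=1 s1=0 clk=1 s7=0 s2=0 s5=0 s8=1
  Δ1: clk:1→0
  (1Δ to stable)
t=4 Δ0: s4=1 s3=0 s0=0 s6=1 s1=0 clk=0 s7=0 s2=0 s5=0 s8=1
  Δ1: clk:0→1
  Δ2: s0:0→1
  Δ3: s4:1→0, s1:0→1
  Δ4: s6:1→0
  Δ5: s4:0→1
  Δ6: s7:0→1
  Δ7: s5:0→1
  (7Δ to stable)
t=5 Δ0: s4=1 s3=0 s0=1 s6=0 s1=1 clk=1 s7=1 s2=0 s5=1 s8=1
  Δ1: clk:1→0
  (1Δ to stable)
t=6 Δ0: s4=1 s3=0 s0=1 s6=0 s1=1 clk=0 s7=1 s2=0 s5=1 s8=1
  Δ1: clk:0→1
  Δ2: s0:1→0
  Δ3: s4:1→0, s1:1→0, s5:1→0
  Δ4: s6:0→1, s7:1→0
  Δ5: s4:0→1
  (5Δ to stable)
t=7 Δ0: s4=1 s3=0 s0=0 s6=1 s1=0 clk=1 s7=0 s2=0 s5=0 s8=1
  Δ1: clk:1→0
  (1Δ to stable)
t=8 Δ0: s4=1 s3=0 s0=0 s6=1 s1=0 clk=0 s7=0 s2=0 s5=0 s8=1
  Δ1: clk:0→1
  Δ2: s0:0→1
  Δ3: s4:1→0, s1:0→1
  Δ4: s6:1→0
  Δ5: s4:0→1
  Δ6: s7:0→1
  Δ7: s5:0→1
  (7Δ to stable)
t=9 Δ0: s4=1 s3=0 s0=1 s6=0 s1=1 clk=1 s7=1 s2=0 s5=1 s8=1
  Δ1: clk:1→0
  (1Δ to stable)
t=10 Δ0: s4=1 s3=0 s0=1 s6=0 s1=1 clk=0 s7=1 s2=0 s5=1 s8=1
  Δ1: clk:0→1
  Δ2: s0:1→0
  Δ3: s4:1→0, s1:1→0, s5:1→0
  Δ4: s6:0→1, s7:1→0
  Δ5: s4:0→1
  (5Δ to stable)
t=11 Δ0: s4=1 s3=0 s0=0 s6=1 s1=0 clk=1 s7=0 s2=0 s5=0 s8=1
  Δ1: clk:1→0
  (1Δ to stable)
t=12 Δ0: s4=1 s3=0 s0=0 s6=1 s1=0 clk=0 s7=0 s2=0 s5=0 s8=1
  Δ1: clk:0→1
  Δ2: s0:0→1
  Δ3: s4:1→0, s1:0→1
  Δ4: s6:1→0
  Δ5: s4:0→1
  Δ6: s7:0→1
  Δ7: s5:0→1
  (7Δ to stable)

7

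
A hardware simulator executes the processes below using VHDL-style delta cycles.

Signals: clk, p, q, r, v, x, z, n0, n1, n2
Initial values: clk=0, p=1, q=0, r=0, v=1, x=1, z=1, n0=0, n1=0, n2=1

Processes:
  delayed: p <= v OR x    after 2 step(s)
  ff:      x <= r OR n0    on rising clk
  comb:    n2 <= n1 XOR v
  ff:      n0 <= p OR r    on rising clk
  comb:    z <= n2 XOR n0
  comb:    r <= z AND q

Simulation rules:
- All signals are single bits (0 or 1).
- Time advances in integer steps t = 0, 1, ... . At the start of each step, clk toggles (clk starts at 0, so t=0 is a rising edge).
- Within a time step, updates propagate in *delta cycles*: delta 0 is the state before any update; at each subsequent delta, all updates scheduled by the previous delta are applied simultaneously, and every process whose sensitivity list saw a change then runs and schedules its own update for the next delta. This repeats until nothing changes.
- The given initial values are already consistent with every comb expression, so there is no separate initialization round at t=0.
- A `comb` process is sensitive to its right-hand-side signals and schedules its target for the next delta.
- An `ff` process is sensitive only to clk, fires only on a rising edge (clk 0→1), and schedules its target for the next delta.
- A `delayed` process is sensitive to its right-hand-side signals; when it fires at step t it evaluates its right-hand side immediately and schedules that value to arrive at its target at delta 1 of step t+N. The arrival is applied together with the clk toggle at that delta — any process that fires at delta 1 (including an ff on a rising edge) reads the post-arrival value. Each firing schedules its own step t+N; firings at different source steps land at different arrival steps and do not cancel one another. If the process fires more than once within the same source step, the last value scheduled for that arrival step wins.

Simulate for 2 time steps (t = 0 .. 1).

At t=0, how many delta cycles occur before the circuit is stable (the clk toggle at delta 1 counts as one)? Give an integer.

3

t=0 Δ0: q=0 n0=0 n1=0 z=1 n2=1 v=1 r=0 clk=0 x=1 p=1
  Δ1: clk:0→1
  Δ2: n0:0→1, x:1→0
  Δ3: z:1→0
  (3Δ to stable)
t=1 Δ0: q=0 n0=1 n1=0 z=0 n2=1 v=1 r=0 clk=1 x=0 p=1
  Δ1: clk:1→0
  (1Δ to stable)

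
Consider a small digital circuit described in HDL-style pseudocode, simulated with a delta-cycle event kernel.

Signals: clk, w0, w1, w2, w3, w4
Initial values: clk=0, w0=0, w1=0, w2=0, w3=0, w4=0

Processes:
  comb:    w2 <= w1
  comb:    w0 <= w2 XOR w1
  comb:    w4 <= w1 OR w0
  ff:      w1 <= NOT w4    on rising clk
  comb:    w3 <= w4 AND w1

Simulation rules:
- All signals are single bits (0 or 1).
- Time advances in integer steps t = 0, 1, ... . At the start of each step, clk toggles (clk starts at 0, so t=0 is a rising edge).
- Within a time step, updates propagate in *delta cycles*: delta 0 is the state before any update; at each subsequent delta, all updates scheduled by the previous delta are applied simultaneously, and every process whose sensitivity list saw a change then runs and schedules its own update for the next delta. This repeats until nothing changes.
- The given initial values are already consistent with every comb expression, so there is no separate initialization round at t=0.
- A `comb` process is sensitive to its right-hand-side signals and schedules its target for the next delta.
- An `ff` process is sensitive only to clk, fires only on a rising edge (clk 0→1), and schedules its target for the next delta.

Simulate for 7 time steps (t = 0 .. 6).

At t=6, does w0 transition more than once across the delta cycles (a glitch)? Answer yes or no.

t0.Δ0 w3=0 w0=0 w4=0 w1=0 w2=0 clk=0
t0.Δ1 w3=0 w0=0 w4=0 w1=0 w2=0 clk=1
t0.Δ2 w3=0 w0=0 w4=0 w1=1 w2=0 clk=1
t0.Δ3 w3=0 w0=1 w4=1 w1=1 w2=1 clk=1
t0.Δ4 w3=1 w0=0 w4=1 w1=1 w2=1 clk=1
t1.Δ0 w3=1 w0=0 w4=1 w1=1 w2=1 clk=1
t1.Δ1 w3=1 w0=0 w4=1 w1=1 w2=1 clk=0
t2.Δ0 w3=1 w0=0 w4=1 w1=1 w2=1 clk=0
t2.Δ1 w3=1 w0=0 w4=1 w1=1 w2=1 clk=1
t2.Δ2 w3=1 w0=0 w4=1 w1=0 w2=1 clk=1
t2.Δ3 w3=0 w0=1 w4=0 w1=0 w2=0 clk=1
t2.Δ4 w3=0 w0=0 w4=1 w1=0 w2=0 clk=1
t2.Δ5 w3=0 w0=0 w4=0 w1=0 w2=0 clk=1
t3.Δ0 w3=0 w0=0 w4=0 w1=0 w2=0 clk=1
t3.Δ1 w3=0 w0=0 w4=0 w1=0 w2=0 clk=0
t4.Δ0 w3=0 w0=0 w4=0 w1=0 w2=0 clk=0
t4.Δ1 w3=0 w0=0 w4=0 w1=0 w2=0 clk=1
t4.Δ2 w3=0 w0=0 w4=0 w1=1 w2=0 clk=1
t4.Δ3 w3=0 w0=1 w4=1 w1=1 w2=1 clk=1
t4.Δ4 w3=1 w0=0 w4=1 w1=1 w2=1 clk=1
t5.Δ0 w3=1 w0=0 w4=1 w1=1 w2=1 clk=1
t5.Δ1 w3=1 w0=0 w4=1 w1=1 w2=1 clk=0
t6.Δ0 w3=1 w0=0 w4=1 w1=1 w2=1 clk=0
t6.Δ1 w3=1 w0=0 w4=1 w1=1 w2=1 clk=1
t6.Δ2 w3=1 w0=0 w4=1 w1=0 w2=1 clk=1
t6.Δ3 w3=0 w0=1 w4=0 w1=0 w2=0 clk=1
t6.Δ4 w3=0 w0=0 w4=1 w1=0 w2=0 clk=1
t6.Δ5 w3=0 w0=0 w4=0 w1=0 w2=0 clk=1

yes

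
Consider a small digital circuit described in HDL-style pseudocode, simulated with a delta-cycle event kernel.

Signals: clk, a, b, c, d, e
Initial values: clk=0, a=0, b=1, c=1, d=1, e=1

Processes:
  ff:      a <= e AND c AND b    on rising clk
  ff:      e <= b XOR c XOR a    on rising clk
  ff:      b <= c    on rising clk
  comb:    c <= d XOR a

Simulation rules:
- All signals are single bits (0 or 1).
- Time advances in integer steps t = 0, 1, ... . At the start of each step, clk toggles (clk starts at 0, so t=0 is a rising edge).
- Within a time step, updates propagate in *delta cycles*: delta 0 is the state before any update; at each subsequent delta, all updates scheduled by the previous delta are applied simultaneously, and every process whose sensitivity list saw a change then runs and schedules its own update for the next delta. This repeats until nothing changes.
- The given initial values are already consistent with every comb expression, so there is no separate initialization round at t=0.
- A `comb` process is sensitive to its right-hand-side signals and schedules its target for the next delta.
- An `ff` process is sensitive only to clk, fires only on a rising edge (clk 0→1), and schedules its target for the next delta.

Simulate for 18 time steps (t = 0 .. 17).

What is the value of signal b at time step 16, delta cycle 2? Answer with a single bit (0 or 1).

1

[bits: c,b,e,a,clk,d]
t=0: Δ0=111001 Δ1=111011 Δ2=110111 Δ3=010111 | 3Δ
t=1: Δ0=010111 Δ1=010101 | 1Δ
t=2: Δ0=010101 Δ1=010111 Δ2=000011 Δ3=100011 | 3Δ
t=3: Δ0=100011 Δ1=100001 | 1Δ
t=4: Δ0=100001 Δ1=100011 Δ2=111011 | 2Δ
t=5: Δ0=111011 Δ1=111001 | 1Δ
t=6: Δ0=111001 Δ1=111011 Δ2=110111 Δ3=010111 | 3Δ
t=7: Δ0=010111 Δ1=010101 | 1Δ
t=8: Δ0=010101 Δ1=010111 Δ2=000011 Δ3=100011 | 3Δ
t=9: Δ0=100011 Δ1=100001 | 1Δ
t=10: Δ0=100001 Δ1=100011 Δ2=111011 | 2Δ
t=11: Δ0=111011 Δ1=111001 | 1Δ
t=12: Δ0=111001 Δ1=111011 Δ2=110111 Δ3=010111 | 3Δ
t=13: Δ0=010111 Δ1=010101 | 1Δ
t=14: Δ0=010101 Δ1=010111 Δ2=000011 Δ3=100011 | 3Δ
t=15: Δ0=100011 Δ1=100001 | 1Δ
t=16: Δ0=100001 Δ1=100011 Δ2=111011 | 2Δ
t=17: Δ0=111011 Δ1=111001 | 1Δ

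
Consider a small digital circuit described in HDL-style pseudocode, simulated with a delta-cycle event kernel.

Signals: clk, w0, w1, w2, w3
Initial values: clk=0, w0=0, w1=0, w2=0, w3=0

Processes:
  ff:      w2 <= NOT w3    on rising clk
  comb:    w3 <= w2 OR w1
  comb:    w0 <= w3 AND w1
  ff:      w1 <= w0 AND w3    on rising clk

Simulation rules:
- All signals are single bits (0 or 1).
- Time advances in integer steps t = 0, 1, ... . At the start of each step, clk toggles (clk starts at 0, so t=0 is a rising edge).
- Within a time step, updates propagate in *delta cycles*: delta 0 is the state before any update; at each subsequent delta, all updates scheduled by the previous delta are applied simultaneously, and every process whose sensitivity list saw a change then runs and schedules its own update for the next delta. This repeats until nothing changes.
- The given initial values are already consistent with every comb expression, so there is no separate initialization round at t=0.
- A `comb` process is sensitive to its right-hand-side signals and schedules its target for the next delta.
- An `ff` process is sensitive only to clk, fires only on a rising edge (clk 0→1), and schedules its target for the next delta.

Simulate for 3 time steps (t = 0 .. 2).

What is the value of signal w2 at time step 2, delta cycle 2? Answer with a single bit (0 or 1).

t0.Δ0 clk=0 w1=0 w3=0 w2=0 w0=0
t0.Δ1 clk=1 w1=0 w3=0 w2=0 w0=0
t0.Δ2 clk=1 w1=0 w3=0 w2=1 w0=0
t0.Δ3 clk=1 w1=0 w3=1 w2=1 w0=0
t1.Δ0 clk=1 w1=0 w3=1 w2=1 w0=0
t1.Δ1 clk=0 w1=0 w3=1 w2=1 w0=0
t2.Δ0 clk=0 w1=0 w3=1 w2=1 w0=0
t2.Δ1 clk=1 w1=0 w3=1 w2=1 w0=0
t2.Δ2 clk=1 w1=0 w3=1 w2=0 w0=0
t2.Δ3 clk=1 w1=0 w3=0 w2=0 w0=0

0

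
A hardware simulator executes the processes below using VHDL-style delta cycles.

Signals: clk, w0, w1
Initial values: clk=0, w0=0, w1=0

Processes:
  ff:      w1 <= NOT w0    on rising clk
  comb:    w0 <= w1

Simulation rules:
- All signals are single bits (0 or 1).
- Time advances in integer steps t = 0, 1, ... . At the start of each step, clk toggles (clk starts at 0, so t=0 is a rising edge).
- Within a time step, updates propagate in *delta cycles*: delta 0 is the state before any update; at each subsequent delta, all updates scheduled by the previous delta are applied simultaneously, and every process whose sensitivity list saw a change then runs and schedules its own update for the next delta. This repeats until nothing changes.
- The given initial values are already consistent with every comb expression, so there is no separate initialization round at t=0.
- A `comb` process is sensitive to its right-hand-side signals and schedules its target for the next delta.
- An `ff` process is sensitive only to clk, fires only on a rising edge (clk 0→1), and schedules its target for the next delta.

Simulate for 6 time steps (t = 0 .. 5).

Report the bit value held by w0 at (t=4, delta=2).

t=0 Δ0: w1=0 w0=0 clk=0
  Δ1: clk:0→1
  Δ2: w1:0→1
  Δ3: w0:0→1
  (3Δ to stable)
t=1 Δ0: w1=1 w0=1 clk=1
  Δ1: clk:1→0
  (1Δ to stable)
t=2 Δ0: w1=1 w0=1 clk=0
  Δ1: clk:0→1
  Δ2: w1:1→0
  Δ3: w0:1→0
  (3Δ to stable)
t=3 Δ0: w1=0 w0=0 clk=1
  Δ1: clk:1→0
  (1Δ to stable)
t=4 Δ0: w1=0 w0=0 clk=0
  Δ1: clk:0→1
  Δ2: w1:0→1
  Δ3: w0:0→1
  (3Δ to stable)
t=5 Δ0: w1=1 w0=1 clk=1
  Δ1: clk:1→0
  (1Δ to stable)

0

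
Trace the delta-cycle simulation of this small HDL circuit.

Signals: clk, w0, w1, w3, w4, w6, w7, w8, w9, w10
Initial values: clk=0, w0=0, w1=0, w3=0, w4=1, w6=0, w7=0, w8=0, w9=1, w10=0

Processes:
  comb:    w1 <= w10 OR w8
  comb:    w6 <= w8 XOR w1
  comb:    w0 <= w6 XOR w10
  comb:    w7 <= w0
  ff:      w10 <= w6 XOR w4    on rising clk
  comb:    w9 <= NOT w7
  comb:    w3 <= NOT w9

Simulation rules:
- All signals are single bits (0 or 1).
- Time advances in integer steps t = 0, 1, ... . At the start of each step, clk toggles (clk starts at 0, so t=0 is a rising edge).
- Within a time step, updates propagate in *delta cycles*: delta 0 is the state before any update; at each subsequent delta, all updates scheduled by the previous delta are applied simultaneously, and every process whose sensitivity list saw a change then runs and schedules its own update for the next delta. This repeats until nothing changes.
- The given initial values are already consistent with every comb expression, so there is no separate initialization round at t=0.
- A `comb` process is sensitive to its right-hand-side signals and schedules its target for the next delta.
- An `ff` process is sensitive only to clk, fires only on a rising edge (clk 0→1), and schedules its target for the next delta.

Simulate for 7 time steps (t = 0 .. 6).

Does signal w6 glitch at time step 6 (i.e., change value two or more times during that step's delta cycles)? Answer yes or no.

t=0 Δ0: clk=0 w4=1 w10=0 w1=0 w8=0 w3=0 w9=1 w7=0 w0=0 w6=0
  Δ1: clk:0→1
  Δ2: w10:0→1
  Δ3: w1:0→1, w0:0→1
  Δ4: w7:0→1, w6:0→1
  Δ5: w9:1→0, w0:1→0
  Δ6: w3:0→1, w7:1→0
  Δ7: w9:0→1
  Δ8: w3:1→0
  (8Δ to stable)
t=1 Δ0: clk=1 w4=1 w10=1 w1=1 w8=0 w3=0 w9=1 w7=0 w0=0 w6=1
  Δ1: clk:1→0
  (1Δ to stable)
t=2 Δ0: clk=0 w4=1 w10=1 w1=1 w8=0 w3=0 w9=1 w7=0 w0=0 w6=1
  Δ1: clk:0→1
  Δ2: w10:1→0
  Δ3: w1:1→0, w0:0→1
  Δ4: w7:0→1, w6:1→0
  Δ5: w9:1→0, w0:1→0
  Δ6: w3:0→1, w7:1→0
  Δ7: w9:0→1
  Δ8: w3:1→0
  (8Δ to stable)
t=3 Δ0: clk=1 w4=1 w10=0 w1=0 w8=0 w3=0 w9=1 w7=0 w0=0 w6=0
  Δ1: clk:1→0
  (1Δ to stable)
t=4 Δ0: clk=0 w4=1 w10=0 w1=0 w8=0 w3=0 w9=1 w7=0 w0=0 w6=0
  Δ1: clk:0→1
  Δ2: w10:0→1
  Δ3: w1:0→1, w0:0→1
  Δ4: w7:0→1, w6:0→1
  Δ5: w9:1→0, w0:1→0
  Δ6: w3:0→1, w7:1→0
  Δ7: w9:0→1
  Δ8: w3:1→0
  (8Δ to stable)
t=5 Δ0: clk=1 w4=1 w10=1 w1=1 w8=0 w3=0 w9=1 w7=0 w0=0 w6=1
  Δ1: clk:1→0
  (1Δ to stable)
t=6 Δ0: clk=0 w4=1 w10=1 w1=1 w8=0 w3=0 w9=1 w7=0 w0=0 w6=1
  Δ1: clk:0→1
  Δ2: w10:1→0
  Δ3: w1:1→0, w0:0→1
  Δ4: w7:0→1, w6:1→0
  Δ5: w9:1→0, w0:1→0
  Δ6: w3:0→1, w7:1→0
  Δ7: w9:0→1
  Δ8: w3:1→0
  (8Δ to stable)

no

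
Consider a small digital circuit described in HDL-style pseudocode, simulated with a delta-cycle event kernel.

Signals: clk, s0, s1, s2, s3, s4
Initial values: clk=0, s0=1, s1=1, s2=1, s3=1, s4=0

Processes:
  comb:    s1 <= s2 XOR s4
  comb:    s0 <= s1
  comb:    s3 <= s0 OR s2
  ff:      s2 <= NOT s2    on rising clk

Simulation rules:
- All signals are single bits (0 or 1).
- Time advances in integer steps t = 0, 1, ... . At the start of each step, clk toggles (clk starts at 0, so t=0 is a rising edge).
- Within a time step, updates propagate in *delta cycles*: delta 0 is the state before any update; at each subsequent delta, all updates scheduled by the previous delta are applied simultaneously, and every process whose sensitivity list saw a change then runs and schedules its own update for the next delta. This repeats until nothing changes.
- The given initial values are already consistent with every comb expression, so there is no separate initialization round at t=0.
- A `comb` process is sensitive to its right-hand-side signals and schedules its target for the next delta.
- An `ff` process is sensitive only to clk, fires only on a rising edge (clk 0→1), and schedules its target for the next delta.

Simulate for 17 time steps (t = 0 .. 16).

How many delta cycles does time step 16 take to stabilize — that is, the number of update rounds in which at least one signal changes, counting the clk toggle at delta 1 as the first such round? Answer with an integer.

t=0 Δ0: clk=0 s4=0 s0=1 s1=1 s2=1 s3=1
  Δ1: clk:0→1
  Δ2: s2:1→0
  Δ3: s1:1→0
  Δ4: s0:1→0
  Δ5: s3:1→0
  (5Δ to stable)
t=1 Δ0: clk=1 s4=0 s0=0 s1=0 s2=0 s3=0
  Δ1: clk:1→0
  (1Δ to stable)
t=2 Δ0: clk=0 s4=0 s0=0 s1=0 s2=0 s3=0
  Δ1: clk:0→1
  Δ2: s2:0→1
  Δ3: s1:0→1, s3:0→1
  Δ4: s0:0→1
  (4Δ to stable)
t=3 Δ0: clk=1 s4=0 s0=1 s1=1 s2=1 s3=1
  Δ1: clk:1→0
  (1Δ to stable)
t=4 Δ0: clk=0 s4=0 s0=1 s1=1 s2=1 s3=1
  Δ1: clk:0→1
  Δ2: s2:1→0
  Δ3: s1:1→0
  Δ4: s0:1→0
  Δ5: s3:1→0
  (5Δ to stable)
t=5 Δ0: clk=1 s4=0 s0=0 s1=0 s2=0 s3=0
  Δ1: clk:1→0
  (1Δ to stable)
t=6 Δ0: clk=0 s4=0 s0=0 s1=0 s2=0 s3=0
  Δ1: clk:0→1
  Δ2: s2:0→1
  Δ3: s1:0→1, s3:0→1
  Δ4: s0:0→1
  (4Δ to stable)
t=7 Δ0: clk=1 s4=0 s0=1 s1=1 s2=1 s3=1
  Δ1: clk:1→0
  (1Δ to stable)
t=8 Δ0: clk=0 s4=0 s0=1 s1=1 s2=1 s3=1
  Δ1: clk:0→1
  Δ2: s2:1→0
  Δ3: s1:1→0
  Δ4: s0:1→0
  Δ5: s3:1→0
  (5Δ to stable)
t=9 Δ0: clk=1 s4=0 s0=0 s1=0 s2=0 s3=0
  Δ1: clk:1→0
  (1Δ to stable)
t=10 Δ0: clk=0 s4=0 s0=0 s1=0 s2=0 s3=0
  Δ1: clk:0→1
  Δ2: s2:0→1
  Δ3: s1:0→1, s3:0→1
  Δ4: s0:0→1
  (4Δ to stable)
t=11 Δ0: clk=1 s4=0 s0=1 s1=1 s2=1 s3=1
  Δ1: clk:1→0
  (1Δ to stable)
t=12 Δ0: clk=0 s4=0 s0=1 s1=1 s2=1 s3=1
  Δ1: clk:0→1
  Δ2: s2:1→0
  Δ3: s1:1→0
  Δ4: s0:1→0
  Δ5: s3:1→0
  (5Δ to stable)
t=13 Δ0: clk=1 s4=0 s0=0 s1=0 s2=0 s3=0
  Δ1: clk:1→0
  (1Δ to stable)
t=14 Δ0: clk=0 s4=0 s0=0 s1=0 s2=0 s3=0
  Δ1: clk:0→1
  Δ2: s2:0→1
  Δ3: s1:0→1, s3:0→1
  Δ4: s0:0→1
  (4Δ to stable)
t=15 Δ0: clk=1 s4=0 s0=1 s1=1 s2=1 s3=1
  Δ1: clk:1→0
  (1Δ to stable)
t=16 Δ0: clk=0 s4=0 s0=1 s1=1 s2=1 s3=1
  Δ1: clk:0→1
  Δ2: s2:1→0
  Δ3: s1:1→0
  Δ4: s0:1→0
  Δ5: s3:1→0
  (5Δ to stable)

5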